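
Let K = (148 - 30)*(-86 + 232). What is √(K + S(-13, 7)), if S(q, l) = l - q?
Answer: 28*√22 ≈ 131.33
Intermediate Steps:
K = 17228 (K = 118*146 = 17228)
√(K + S(-13, 7)) = √(17228 + (7 - 1*(-13))) = √(17228 + (7 + 13)) = √(17228 + 20) = √17248 = 28*√22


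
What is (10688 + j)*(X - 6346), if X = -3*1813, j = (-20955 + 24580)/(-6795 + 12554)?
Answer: -725435303345/5759 ≈ -1.2597e+8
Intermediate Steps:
j = 3625/5759 ≈ 0.62945
X = -5439
(10688 + j)*(X - 6346) = (10688 + 3625/5759)*(-5439 - 6346) = (61555817/5759)*(-11785) = -725435303345/5759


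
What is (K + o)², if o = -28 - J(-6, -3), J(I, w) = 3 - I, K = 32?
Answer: 25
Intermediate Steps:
o = -37 (o = -28 - (3 - 1*(-6)) = -28 - (3 + 6) = -28 - 1*9 = -28 - 9 = -37)
(K + o)² = (32 - 37)² = (-5)² = 25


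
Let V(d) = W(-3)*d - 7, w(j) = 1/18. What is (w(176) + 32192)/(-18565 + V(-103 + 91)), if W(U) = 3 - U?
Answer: -579457/335592 ≈ -1.7267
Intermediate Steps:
w(j) = 1/18
V(d) = -7 + 6*d (V(d) = (3 - 1*(-3))*d - 7 = (3 + 3)*d - 7 = 6*d - 7 = -7 + 6*d)
(w(176) + 32192)/(-18565 + V(-103 + 91)) = (1/18 + 32192)/(-18565 + (-7 + 6*(-103 + 91))) = 579457/(18*(-18565 + (-7 + 6*(-12)))) = 579457/(18*(-18565 + (-7 - 72))) = 579457/(18*(-18565 - 79)) = (579457/18)/(-18644) = (579457/18)*(-1/18644) = -579457/335592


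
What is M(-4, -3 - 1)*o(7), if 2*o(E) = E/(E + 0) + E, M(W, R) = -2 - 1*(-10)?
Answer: 32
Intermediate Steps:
M(W, R) = 8 (M(W, R) = -2 + 10 = 8)
o(E) = 1/2 + E/2 (o(E) = (E/(E + 0) + E)/2 = (E/E + E)/2 = (1 + E)/2 = 1/2 + E/2)
M(-4, -3 - 1)*o(7) = 8*(1/2 + (1/2)*7) = 8*(1/2 + 7/2) = 8*4 = 32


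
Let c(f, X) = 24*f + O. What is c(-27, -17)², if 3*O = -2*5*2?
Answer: 3857296/9 ≈ 4.2859e+5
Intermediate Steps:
O = -20/3 (O = (-2*5*2)/3 = (-10*2)/3 = (⅓)*(-20) = -20/3 ≈ -6.6667)
c(f, X) = -20/3 + 24*f (c(f, X) = 24*f - 20/3 = -20/3 + 24*f)
c(-27, -17)² = (-20/3 + 24*(-27))² = (-20/3 - 648)² = (-1964/3)² = 3857296/9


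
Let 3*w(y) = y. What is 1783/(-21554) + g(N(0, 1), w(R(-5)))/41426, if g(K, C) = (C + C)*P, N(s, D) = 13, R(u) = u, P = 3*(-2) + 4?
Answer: -110578297/1339344006 ≈ -0.082561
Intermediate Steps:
P = -2 (P = -6 + 4 = -2)
w(y) = y/3
g(K, C) = -4*C (g(K, C) = (C + C)*(-2) = (2*C)*(-2) = -4*C)
1783/(-21554) + g(N(0, 1), w(R(-5)))/41426 = 1783/(-21554) - 4*(-5)/3/41426 = 1783*(-1/21554) - 4*(-5/3)*(1/41426) = -1783/21554 + (20/3)*(1/41426) = -1783/21554 + 10/62139 = -110578297/1339344006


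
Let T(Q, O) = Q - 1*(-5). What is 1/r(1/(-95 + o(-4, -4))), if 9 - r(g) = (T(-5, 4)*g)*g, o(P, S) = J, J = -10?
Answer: ⅑ ≈ 0.11111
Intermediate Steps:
T(Q, O) = 5 + Q (T(Q, O) = Q + 5 = 5 + Q)
o(P, S) = -10
r(g) = 9 (r(g) = 9 - (5 - 5)*g*g = 9 - 0*g*g = 9 - 0*g = 9 - 1*0 = 9 + 0 = 9)
1/r(1/(-95 + o(-4, -4))) = 1/9 = ⅑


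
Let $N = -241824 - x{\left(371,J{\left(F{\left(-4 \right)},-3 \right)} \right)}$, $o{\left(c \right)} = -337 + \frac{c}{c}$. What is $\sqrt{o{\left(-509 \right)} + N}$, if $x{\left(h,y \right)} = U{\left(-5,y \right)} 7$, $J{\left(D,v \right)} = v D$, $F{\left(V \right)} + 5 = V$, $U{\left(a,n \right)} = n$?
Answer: $i \sqrt{242349} \approx 492.29 i$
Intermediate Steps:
$F{\left(V \right)} = -5 + V$
$o{\left(c \right)} = -336$ ($o{\left(c \right)} = -337 + 1 = -336$)
$J{\left(D,v \right)} = D v$
$x{\left(h,y \right)} = 7 y$ ($x{\left(h,y \right)} = y 7 = 7 y$)
$N = -242013$ ($N = -241824 - 7 \left(-5 - 4\right) \left(-3\right) = -241824 - 7 \left(\left(-9\right) \left(-3\right)\right) = -241824 - 7 \cdot 27 = -241824 - 189 = -242013$)
$\sqrt{o{\left(-509 \right)} + N} = \sqrt{-336 - 242013} = \sqrt{-242349} = i \sqrt{242349}$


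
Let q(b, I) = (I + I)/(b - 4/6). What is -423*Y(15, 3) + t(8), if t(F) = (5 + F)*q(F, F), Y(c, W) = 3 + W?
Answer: -27606/11 ≈ -2509.6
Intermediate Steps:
q(b, I) = 2*I/(-⅔ + b) (q(b, I) = (2*I)/(b - 4*⅙) = (2*I)/(b - ⅔) = (2*I)/(-⅔ + b) = 2*I/(-⅔ + b))
t(F) = 6*F*(5 + F)/(-2 + 3*F) (t(F) = (5 + F)*(6*F/(-2 + 3*F)) = 6*F*(5 + F)/(-2 + 3*F))
-423*Y(15, 3) + t(8) = -423*(3 + 3) + 6*8*(5 + 8)/(-2 + 3*8) = -423*6 + 6*8*13/(-2 + 24) = -2538 + 6*8*13/22 = -2538 + 6*8*(1/22)*13 = -2538 + 312/11 = -27606/11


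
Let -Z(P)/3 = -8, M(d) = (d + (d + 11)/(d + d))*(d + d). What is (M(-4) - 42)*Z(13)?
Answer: -72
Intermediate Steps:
M(d) = 2*d*(d + (11 + d)/(2*d)) (M(d) = (d + (11 + d)/((2*d)))*(2*d) = (d + (11 + d)*(1/(2*d)))*(2*d) = (d + (11 + d)/(2*d))*(2*d) = 2*d*(d + (11 + d)/(2*d)))
Z(P) = 24 (Z(P) = -3*(-8) = 24)
(M(-4) - 42)*Z(13) = ((11 - 4 + 2*(-4)**2) - 42)*24 = ((11 - 4 + 2*16) - 42)*24 = ((11 - 4 + 32) - 42)*24 = (39 - 42)*24 = -3*24 = -72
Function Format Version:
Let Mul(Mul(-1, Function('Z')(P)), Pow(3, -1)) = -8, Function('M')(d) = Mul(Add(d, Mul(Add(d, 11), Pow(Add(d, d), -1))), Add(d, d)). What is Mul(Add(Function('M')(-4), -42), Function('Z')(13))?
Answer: -72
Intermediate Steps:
Function('M')(d) = Mul(2, d, Add(d, Mul(Rational(1, 2), Pow(d, -1), Add(11, d)))) (Function('M')(d) = Mul(Add(d, Mul(Add(11, d), Pow(Mul(2, d), -1))), Mul(2, d)) = Mul(Add(d, Mul(Add(11, d), Mul(Rational(1, 2), Pow(d, -1)))), Mul(2, d)) = Mul(Add(d, Mul(Rational(1, 2), Pow(d, -1), Add(11, d))), Mul(2, d)) = Mul(2, d, Add(d, Mul(Rational(1, 2), Pow(d, -1), Add(11, d)))))
Function('Z')(P) = 24 (Function('Z')(P) = Mul(-3, -8) = 24)
Mul(Add(Function('M')(-4), -42), Function('Z')(13)) = Mul(Add(Add(11, -4, Mul(2, Pow(-4, 2))), -42), 24) = Mul(Add(Add(11, -4, Mul(2, 16)), -42), 24) = Mul(Add(Add(11, -4, 32), -42), 24) = Mul(Add(39, -42), 24) = Mul(-3, 24) = -72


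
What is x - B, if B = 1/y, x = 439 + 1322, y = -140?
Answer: 246541/140 ≈ 1761.0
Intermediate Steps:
x = 1761
B = -1/140 (B = 1/(-140) = -1/140 ≈ -0.0071429)
x - B = 1761 - 1*(-1/140) = 1761 + 1/140 = 246541/140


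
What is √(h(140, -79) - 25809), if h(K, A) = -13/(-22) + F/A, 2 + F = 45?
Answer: I*√77959660218/1738 ≈ 160.65*I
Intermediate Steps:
F = 43 (F = -2 + 45 = 43)
h(K, A) = 13/22 + 43/A (h(K, A) = -13/(-22) + 43/A = -13*(-1/22) + 43/A = 13/22 + 43/A)
√(h(140, -79) - 25809) = √((13/22 + 43/(-79)) - 25809) = √((13/22 + 43*(-1/79)) - 25809) = √((13/22 - 43/79) - 25809) = √(81/1738 - 25809) = √(-44855961/1738) = I*√77959660218/1738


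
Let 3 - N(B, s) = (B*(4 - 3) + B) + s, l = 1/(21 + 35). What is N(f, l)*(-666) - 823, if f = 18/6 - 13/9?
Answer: -20639/28 ≈ -737.11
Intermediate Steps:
l = 1/56 ≈ 0.017857
f = 14/9 (f = 18*(1/6) - 13*1/9 = 3 - 13/9 = 14/9 ≈ 1.5556)
N(B, s) = 3 - s - 2*B (N(B, s) = 3 - ((B*(4 - 3) + B) + s) = 3 - ((B*1 + B) + s) = 3 - ((B + B) + s) = 3 - (2*B + s) = 3 - (s + 2*B) = 3 + (-s - 2*B) = 3 - s - 2*B)
N(f, l)*(-666) - 823 = (3 - 1*1/56 - 2*14/9)*(-666) - 823 = (3 - 1/56 - 28/9)*(-666) - 823 = -65/504*(-666) - 823 = 2405/28 - 823 = -20639/28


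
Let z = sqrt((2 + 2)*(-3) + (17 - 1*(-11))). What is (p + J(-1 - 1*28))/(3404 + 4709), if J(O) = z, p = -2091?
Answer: -2087/8113 ≈ -0.25724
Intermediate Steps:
z = 4 (z = sqrt(4*(-3) + (17 + 11)) = sqrt(-12 + 28) = sqrt(16) = 4)
J(O) = 4
(p + J(-1 - 1*28))/(3404 + 4709) = (-2091 + 4)/(3404 + 4709) = -2087/8113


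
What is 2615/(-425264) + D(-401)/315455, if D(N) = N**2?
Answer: 1378733911/2737788880 ≈ 0.50359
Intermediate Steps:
2615/(-425264) + D(-401)/315455 = 2615/(-425264) + (-401)**2/315455 = 2615*(-1/425264) + 160801*(1/315455) = -2615/425264 + 160801/315455 = 1378733911/2737788880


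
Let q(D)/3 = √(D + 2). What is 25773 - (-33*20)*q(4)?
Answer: 25773 + 1980*√6 ≈ 30623.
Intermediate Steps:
q(D) = 3*√(2 + D) (q(D) = 3*√(D + 2) = 3*√(2 + D))
25773 - (-33*20)*q(4) = 25773 - (-33*20)*3*√(2 + 4) = 25773 - (-660)*3*√6 = 25773 - (-1980)*√6 = 25773 + 1980*√6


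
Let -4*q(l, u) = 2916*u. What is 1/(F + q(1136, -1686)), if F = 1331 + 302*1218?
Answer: 1/1598261 ≈ 6.2568e-7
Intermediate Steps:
q(l, u) = -729*u
F = 369167 (F = 1331 + 367836 = 369167)
1/(F + q(1136, -1686)) = 1/(369167 - 729*(-1686)) = 1/(369167 + 1229094) = 1/1598261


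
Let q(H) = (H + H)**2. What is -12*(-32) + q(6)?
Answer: 528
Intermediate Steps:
q(H) = 4*H**2 (q(H) = (2*H)**2 = 4*H**2)
-12*(-32) + q(6) = -12*(-32) + 4*6**2 = 384 + 4*36 = 384 + 144 = 528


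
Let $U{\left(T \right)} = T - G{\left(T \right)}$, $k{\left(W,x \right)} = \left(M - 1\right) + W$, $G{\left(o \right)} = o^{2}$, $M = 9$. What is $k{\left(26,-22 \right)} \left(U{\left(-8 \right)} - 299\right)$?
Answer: $-12614$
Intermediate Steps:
$k{\left(W,x \right)} = 8 + W$ ($k{\left(W,x \right)} = \left(9 - 1\right) + W = 8 + W$)
$U{\left(T \right)} = T - T^{2}$
$k{\left(26,-22 \right)} \left(U{\left(-8 \right)} - 299\right) = \left(8 + 26\right) \left(- 8 \left(1 - -8\right) - 299\right) = 34 \left(- 8 \left(1 + 8\right) - 299\right) = 34 \left(\left(-8\right) 9 - 299\right) = 34 \left(-72 - 299\right) = 34 \left(-371\right) = -12614$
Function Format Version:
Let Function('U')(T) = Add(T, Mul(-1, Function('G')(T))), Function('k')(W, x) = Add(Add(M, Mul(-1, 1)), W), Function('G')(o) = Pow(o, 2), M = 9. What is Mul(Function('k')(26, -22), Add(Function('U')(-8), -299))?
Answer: -12614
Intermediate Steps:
Function('k')(W, x) = Add(8, W) (Function('k')(W, x) = Add(Add(9, Mul(-1, 1)), W) = Add(Add(9, -1), W) = Add(8, W))
Function('U')(T) = Add(T, Mul(-1, Pow(T, 2)))
Mul(Function('k')(26, -22), Add(Function('U')(-8), -299)) = Mul(Add(8, 26), Add(Mul(-8, Add(1, Mul(-1, -8))), -299)) = Mul(34, Add(Mul(-8, Add(1, 8)), -299)) = Mul(34, Add(Mul(-8, 9), -299)) = Mul(34, Add(-72, -299)) = Mul(34, -371) = -12614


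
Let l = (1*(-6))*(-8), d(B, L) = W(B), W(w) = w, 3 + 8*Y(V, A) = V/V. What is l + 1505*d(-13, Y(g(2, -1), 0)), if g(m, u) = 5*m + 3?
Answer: -19517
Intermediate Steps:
g(m, u) = 3 + 5*m
Y(V, A) = -¼ (Y(V, A) = -3/8 + (V/V)/8 = -3/8 + (⅛)*1 = -3/8 + ⅛ = -¼)
d(B, L) = B
l = 48 (l = -6*(-8) = 48)
l + 1505*d(-13, Y(g(2, -1), 0)) = 48 + 1505*(-13) = 48 - 19565 = -19517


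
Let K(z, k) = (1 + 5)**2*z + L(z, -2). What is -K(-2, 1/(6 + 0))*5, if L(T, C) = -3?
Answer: 375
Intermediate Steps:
K(z, k) = -3 + 36*z (K(z, k) = (1 + 5)**2*z - 3 = 6**2*z - 3 = 36*z - 3 = -3 + 36*z)
-K(-2, 1/(6 + 0))*5 = -(-3 + 36*(-2))*5 = -(-3 - 72)*5 = -(-75)*5 = -1*(-375) = 375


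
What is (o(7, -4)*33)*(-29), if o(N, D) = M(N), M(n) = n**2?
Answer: -46893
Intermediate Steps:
o(N, D) = N**2
(o(7, -4)*33)*(-29) = (7**2*33)*(-29) = (49*33)*(-29) = 1617*(-29) = -46893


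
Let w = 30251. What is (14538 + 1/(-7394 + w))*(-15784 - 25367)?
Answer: -4558091434039/7619 ≈ -5.9825e+8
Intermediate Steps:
(14538 + 1/(-7394 + w))*(-15784 - 25367) = (14538 + 1/(-7394 + 30251))*(-15784 - 25367) = (14538 + 1/22857)*(-41151) = (332295067/22857)*(-41151) = -4558091434039/7619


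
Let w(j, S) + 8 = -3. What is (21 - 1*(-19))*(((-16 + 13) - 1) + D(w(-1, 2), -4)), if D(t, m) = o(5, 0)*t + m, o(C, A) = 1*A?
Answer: -320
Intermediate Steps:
o(C, A) = A
w(j, S) = -11 (w(j, S) = -8 - 3 = -11)
D(t, m) = m (D(t, m) = 0*t + m = 0 + m = m)
(21 - 1*(-19))*(((-16 + 13) - 1) + D(w(-1, 2), -4)) = (21 - 1*(-19))*(((-16 + 13) - 1) - 4) = (21 + 19)*((-3 - 1) - 4) = 40*(-4 - 4) = 40*(-8) = -320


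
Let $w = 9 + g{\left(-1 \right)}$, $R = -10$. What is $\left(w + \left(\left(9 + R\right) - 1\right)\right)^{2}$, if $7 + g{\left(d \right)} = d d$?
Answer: $1$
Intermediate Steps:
$g{\left(d \right)} = -7 + d^{2}$ ($g{\left(d \right)} = -7 + d d = -7 + d^{2}$)
$w = 3$ ($w = 9 - \left(7 - \left(-1\right)^{2}\right) = 9 + \left(-7 + 1\right) = 9 - 6 = 3$)
$\left(w + \left(\left(9 + R\right) - 1\right)\right)^{2} = \left(3 + \left(\left(9 - 10\right) - 1\right)\right)^{2} = \left(3 - 2\right)^{2} = 1^{2} = 1$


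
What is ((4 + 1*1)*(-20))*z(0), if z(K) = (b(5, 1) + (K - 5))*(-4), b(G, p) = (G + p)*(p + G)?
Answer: 12400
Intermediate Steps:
b(G, p) = (G + p)**2 (b(G, p) = (G + p)*(G + p) = (G + p)**2)
z(K) = -124 - 4*K (z(K) = ((5 + 1)**2 + (K - 5))*(-4) = (6**2 + (-5 + K))*(-4) = (36 + (-5 + K))*(-4) = (31 + K)*(-4) = -124 - 4*K)
((4 + 1*1)*(-20))*z(0) = ((4 + 1*1)*(-20))*(-124 - 4*0) = ((4 + 1)*(-20))*(-124 + 0) = (5*(-20))*(-124) = -100*(-124) = 12400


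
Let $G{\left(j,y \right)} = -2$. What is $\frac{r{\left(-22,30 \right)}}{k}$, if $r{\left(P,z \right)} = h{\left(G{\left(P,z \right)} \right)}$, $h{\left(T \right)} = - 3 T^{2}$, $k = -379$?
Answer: $\frac{12}{379} \approx 0.031662$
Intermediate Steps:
$r{\left(P,z \right)} = -12$ ($r{\left(P,z \right)} = - 3 \left(-2\right)^{2} = \left(-3\right) 4 = -12$)
$\frac{r{\left(-22,30 \right)}}{k} = - \frac{12}{-379} = \left(-12\right) \left(- \frac{1}{379}\right) = \frac{12}{379}$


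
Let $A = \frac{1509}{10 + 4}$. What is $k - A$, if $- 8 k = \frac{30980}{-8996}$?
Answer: $- \frac{13520749}{125944} \approx -107.36$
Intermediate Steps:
$k = \frac{7745}{17992}$ ($k = - \frac{30980 \frac{1}{-8996}}{8} = - \frac{30980 \left(- \frac{1}{8996}\right)}{8} = \left(- \frac{1}{8}\right) \left(- \frac{7745}{2249}\right) = \frac{7745}{17992} \approx 0.43047$)
$A = \frac{1509}{14} \approx 107.79$
$k - A = \frac{7745}{17992} - \frac{1509}{14} = - \frac{13520749}{125944}$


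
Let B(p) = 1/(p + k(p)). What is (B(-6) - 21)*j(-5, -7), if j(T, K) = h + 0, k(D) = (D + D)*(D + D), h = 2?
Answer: -2897/69 ≈ -41.985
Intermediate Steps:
k(D) = 4*D² (k(D) = (2*D)*(2*D) = 4*D²)
B(p) = 1/(p + 4*p²)
j(T, K) = 2 (j(T, K) = 2 + 0 = 2)
(B(-6) - 21)*j(-5, -7) = (1/((-6)*(1 + 4*(-6))) - 21)*2 = (-1/(6*(1 - 24)) - 21)*2 = (-⅙/(-23) - 21)*2 = (-⅙*(-1/23) - 21)*2 = (1/138 - 21)*2 = -2897/138*2 = -2897/69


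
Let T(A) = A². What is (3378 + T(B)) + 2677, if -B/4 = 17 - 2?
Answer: 9655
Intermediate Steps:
B = -60 (B = -4*(17 - 2) = -4*15 = -60)
(3378 + T(B)) + 2677 = (3378 + (-60)²) + 2677 = (3378 + 3600) + 2677 = 6978 + 2677 = 9655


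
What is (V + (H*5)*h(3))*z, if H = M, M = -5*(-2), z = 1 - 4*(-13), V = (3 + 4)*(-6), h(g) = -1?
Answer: -4876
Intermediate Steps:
V = -42 (V = 7*(-6) = -42)
z = 53 (z = 1 + 52 = 53)
M = 10
H = 10
(V + (H*5)*h(3))*z = (-42 + (10*5)*(-1))*53 = (-42 + 50*(-1))*53 = (-42 - 50)*53 = -92*53 = -4876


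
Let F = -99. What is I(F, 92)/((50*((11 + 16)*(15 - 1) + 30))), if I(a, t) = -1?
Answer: -1/20400 ≈ -4.9020e-5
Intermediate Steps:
I(F, 92)/((50*((11 + 16)*(15 - 1) + 30))) = -1/(50*((11 + 16)*(15 - 1) + 30)) = -1/(50*(27*14 + 30)) = -1/(50*(378 + 30)) = -1/(50*408) = -1/20400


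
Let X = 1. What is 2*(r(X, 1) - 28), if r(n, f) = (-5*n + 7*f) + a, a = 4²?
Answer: -20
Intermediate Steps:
a = 16
r(n, f) = 16 - 5*n + 7*f (r(n, f) = (-5*n + 7*f) + 16 = 16 - 5*n + 7*f)
2*(r(X, 1) - 28) = 2*((16 - 5*1 + 7*1) - 28) = 2*((16 - 5 + 7) - 28) = 2*(18 - 28) = 2*(-10) = -20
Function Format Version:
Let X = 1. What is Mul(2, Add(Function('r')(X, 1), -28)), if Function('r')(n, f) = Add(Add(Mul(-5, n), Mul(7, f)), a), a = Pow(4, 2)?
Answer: -20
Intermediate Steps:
a = 16
Function('r')(n, f) = Add(16, Mul(-5, n), Mul(7, f)) (Function('r')(n, f) = Add(Add(Mul(-5, n), Mul(7, f)), 16) = Add(16, Mul(-5, n), Mul(7, f)))
Mul(2, Add(Function('r')(X, 1), -28)) = Mul(2, Add(Add(16, Mul(-5, 1), Mul(7, 1)), -28)) = Mul(2, Add(Add(16, -5, 7), -28)) = Mul(2, Add(18, -28)) = Mul(2, -10) = -20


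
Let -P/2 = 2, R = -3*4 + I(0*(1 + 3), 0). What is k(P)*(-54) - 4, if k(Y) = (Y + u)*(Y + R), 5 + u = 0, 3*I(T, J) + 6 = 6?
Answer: -7780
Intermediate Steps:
I(T, J) = 0 (I(T, J) = -2 + (1/3)*6 = -2 + 2 = 0)
u = -5 (u = -5 + 0 = -5)
R = -12 (R = -3*4 + 0 = -12 + 0 = -12)
P = -4 (P = -2*2 = -4)
k(Y) = (-12 + Y)*(-5 + Y) (k(Y) = (Y - 5)*(Y - 12) = (-5 + Y)*(-12 + Y) = (-12 + Y)*(-5 + Y))
k(P)*(-54) - 4 = (60 + (-4)**2 - 17*(-4))*(-54) - 4 = (60 + 16 + 68)*(-54) - 4 = 144*(-54) - 4 = -7776 - 4 = -7780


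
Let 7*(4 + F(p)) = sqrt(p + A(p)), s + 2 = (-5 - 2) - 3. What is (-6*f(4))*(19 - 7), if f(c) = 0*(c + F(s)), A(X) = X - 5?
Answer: 0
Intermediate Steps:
A(X) = -5 + X
s = -12 (s = -2 + ((-5 - 2) - 3) = -2 + (-7 - 3) = -2 - 10 = -12)
F(p) = -4 + sqrt(-5 + 2*p)/7 (F(p) = -4 + sqrt(p + (-5 + p))/7 = -4 + sqrt(-5 + 2*p)/7)
f(c) = 0 (f(c) = 0*(c + (-4 + sqrt(-5 + 2*(-12))/7)) = 0*(c + (-4 + sqrt(-5 - 24)/7)) = 0*(c + (-4 + sqrt(-29)/7)) = 0*(c + (-4 + (I*sqrt(29))/7)) = 0*(c + (-4 + I*sqrt(29)/7)) = 0*(-4 + c + I*sqrt(29)/7) = 0)
(-6*f(4))*(19 - 7) = (-6*0)*(19 - 7) = 0*12 = 0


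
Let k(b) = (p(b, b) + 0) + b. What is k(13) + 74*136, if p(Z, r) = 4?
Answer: 10081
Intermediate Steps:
k(b) = 4 + b (k(b) = (4 + 0) + b = 4 + b)
k(13) + 74*136 = (4 + 13) + 74*136 = 17 + 10064 = 10081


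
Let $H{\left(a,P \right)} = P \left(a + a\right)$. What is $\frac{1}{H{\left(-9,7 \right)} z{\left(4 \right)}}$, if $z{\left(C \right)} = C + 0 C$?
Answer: $- \frac{1}{504} \approx -0.0019841$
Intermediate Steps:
$H{\left(a,P \right)} = 2 P a$ ($H{\left(a,P \right)} = P 2 a = 2 P a$)
$z{\left(C \right)} = C$ ($z{\left(C \right)} = C + 0 = C$)
$\frac{1}{H{\left(-9,7 \right)} z{\left(4 \right)}} = \frac{1}{2 \cdot 7 \left(-9\right) 4} = \frac{1}{\left(-126\right) 4} = \frac{1}{-504} = - \frac{1}{504}$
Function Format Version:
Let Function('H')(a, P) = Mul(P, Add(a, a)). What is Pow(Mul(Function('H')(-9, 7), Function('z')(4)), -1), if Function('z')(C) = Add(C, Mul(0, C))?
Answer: Rational(-1, 504) ≈ -0.0019841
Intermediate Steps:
Function('H')(a, P) = Mul(2, P, a) (Function('H')(a, P) = Mul(P, Mul(2, a)) = Mul(2, P, a))
Function('z')(C) = C (Function('z')(C) = Add(C, 0) = C)
Pow(Mul(Function('H')(-9, 7), Function('z')(4)), -1) = Pow(Mul(Mul(2, 7, -9), 4), -1) = Pow(Mul(-126, 4), -1) = Pow(-504, -1) = Rational(-1, 504)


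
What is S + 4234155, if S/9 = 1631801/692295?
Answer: 977099673978/230765 ≈ 4.2342e+6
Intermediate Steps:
S = 4895403/230765 (S = 9*(1631801/692295) = 4895403/230765 ≈ 21.214)
S + 4234155 = 4895403/230765 + 4234155 = 977099673978/230765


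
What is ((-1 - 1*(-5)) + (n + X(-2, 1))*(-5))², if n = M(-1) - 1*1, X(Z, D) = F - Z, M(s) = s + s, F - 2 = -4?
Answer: 361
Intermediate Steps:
F = -2 (F = 2 - 4 = -2)
M(s) = 2*s
X(Z, D) = -2 - Z
n = -3 (n = 2*(-1) - 1*1 = -2 - 1 = -3)
((-1 - 1*(-5)) + (n + X(-2, 1))*(-5))² = ((-1 - 1*(-5)) + (-3 + (-2 - 1*(-2)))*(-5))² = ((-1 + 5) + (-3 + (-2 + 2))*(-5))² = (4 + (-3 + 0)*(-5))² = (4 - 3*(-5))² = (4 + 15)² = 19² = 361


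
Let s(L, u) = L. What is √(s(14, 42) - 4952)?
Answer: I*√4938 ≈ 70.271*I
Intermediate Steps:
√(s(14, 42) - 4952) = √(14 - 4952) = √(-4938) = I*√4938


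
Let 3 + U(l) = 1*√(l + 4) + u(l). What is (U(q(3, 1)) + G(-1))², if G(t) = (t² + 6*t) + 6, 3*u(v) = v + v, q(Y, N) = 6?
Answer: (2 + √10)² ≈ 26.649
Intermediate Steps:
u(v) = 2*v/3 (u(v) = (v + v)/3 = (2*v)/3 = 2*v/3)
U(l) = -3 + √(4 + l) + 2*l/3 (U(l) = -3 + (1*√(l + 4) + 2*l/3) = -3 + (1*√(4 + l) + 2*l/3) = -3 + (√(4 + l) + 2*l/3) = -3 + √(4 + l) + 2*l/3)
G(t) = 6 + t² + 6*t
(U(q(3, 1)) + G(-1))² = ((-3 + √(4 + 6) + (⅔)*6) + (6 + (-1)² + 6*(-1)))² = ((-3 + √10 + 4) + (6 + 1 - 6))² = ((1 + √10) + 1)² = (2 + √10)²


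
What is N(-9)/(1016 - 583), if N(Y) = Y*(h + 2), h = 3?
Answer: -45/433 ≈ -0.10393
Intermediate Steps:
N(Y) = 5*Y (N(Y) = Y*(3 + 2) = Y*5 = 5*Y)
N(-9)/(1016 - 583) = (5*(-9))/(1016 - 583) = -45/433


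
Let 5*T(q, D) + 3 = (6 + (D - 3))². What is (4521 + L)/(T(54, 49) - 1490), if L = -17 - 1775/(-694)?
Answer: -5212585/1098602 ≈ -4.7447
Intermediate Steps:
L = -10023/694 (L = -17 - 1775*(-1)/694 = -17 - 1*(-1775/694) = -17 + 1775/694 = -10023/694 ≈ -14.442)
T(q, D) = -⅗ + (3 + D)²/5 (T(q, D) = -⅗ + (6 + (D - 3))²/5 = -⅗ + (6 + (-3 + D))²/5 = -⅗ + (3 + D)²/5)
(4521 + L)/(T(54, 49) - 1490) = (4521 - 10023/694)/((-⅗ + (3 + 49)²/5) - 1490) = 3127551/(694*((-⅗ + (⅕)*52²) - 1490)) = 3127551/(694*((-⅗ + (⅕)*2704) - 1490)) = 3127551/(694*((-⅗ + 2704/5) - 1490)) = 3127551/(694*(2701/5 - 1490)) = 3127551/(694*(-4749/5)) = (3127551/694)*(-5/4749) = -5212585/1098602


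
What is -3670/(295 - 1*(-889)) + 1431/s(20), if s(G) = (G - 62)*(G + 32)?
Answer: -202283/53872 ≈ -3.7549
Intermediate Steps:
s(G) = (-62 + G)*(32 + G)
-3670/(295 - 1*(-889)) + 1431/s(20) = -3670/(295 - 1*(-889)) + 1431/(-1984 + 20² - 30*20) = -3670/(295 + 889) + 1431/(-1984 + 400 - 600) = -3670/1184 + 1431/(-2184) = -3670*1/1184 + 1431*(-1/2184) = -1835/592 - 477/728 = -202283/53872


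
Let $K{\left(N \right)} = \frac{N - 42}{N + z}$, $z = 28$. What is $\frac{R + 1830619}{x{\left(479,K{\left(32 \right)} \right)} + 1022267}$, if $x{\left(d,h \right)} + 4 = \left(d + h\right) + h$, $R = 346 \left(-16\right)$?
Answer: $\frac{5475249}{3068225} \approx 1.7845$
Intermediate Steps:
$K{\left(N \right)} = \frac{-42 + N}{28 + N}$ ($K{\left(N \right)} = \frac{N - 42}{N + 28} = \frac{N - 42}{28 + N} = \frac{-42 + N}{28 + N}$)
$R = -5536$
$x{\left(d,h \right)} = -4 + d + 2 h$ ($x{\left(d,h \right)} = -4 + \left(\left(d + h\right) + h\right) = -4 + \left(d + 2 h\right) = -4 + d + 2 h$)
$\frac{R + 1830619}{x{\left(479,K{\left(32 \right)} \right)} + 1022267} = \frac{-5536 + 1830619}{\left(-4 + 479 + 2 \frac{-42 + 32}{28 + 32}\right) + 1022267} = \frac{1825083}{\left(-4 + 479 + 2 \cdot \frac{1}{60} \left(-10\right)\right) + 1022267} = \frac{1825083}{\left(-4 + 479 + 2 \left(- \frac{1}{6}\right)\right) + 1022267} = \frac{1825083}{\left(-4 + 479 - \frac{1}{3}\right) + 1022267} = \frac{1825083}{\frac{1424}{3} + 1022267} = \frac{1825083}{\frac{3068225}{3}} = 1825083 \cdot \frac{3}{3068225} = \frac{5475249}{3068225}$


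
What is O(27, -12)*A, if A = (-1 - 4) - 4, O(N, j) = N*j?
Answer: 2916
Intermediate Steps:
A = -9 (A = -5 - 4 = -9)
O(27, -12)*A = (27*(-12))*(-9) = -324*(-9) = 2916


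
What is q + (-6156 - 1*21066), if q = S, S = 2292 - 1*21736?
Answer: -46666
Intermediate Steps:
S = -19444 (S = 2292 - 21736 = -19444)
q = -19444
q + (-6156 - 1*21066) = -19444 + (-6156 - 1*21066) = -19444 + (-6156 - 21066) = -19444 - 27222 = -46666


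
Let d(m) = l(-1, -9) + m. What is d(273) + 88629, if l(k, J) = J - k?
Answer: 88894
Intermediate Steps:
d(m) = -8 + m (d(m) = (-9 - 1*(-1)) + m = (-9 + 1) + m = -8 + m)
d(273) + 88629 = (-8 + 273) + 88629 = 265 + 88629 = 88894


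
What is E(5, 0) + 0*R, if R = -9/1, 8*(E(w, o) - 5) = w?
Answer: 45/8 ≈ 5.6250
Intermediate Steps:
E(w, o) = 5 + w/8
R = -9 (R = -9*1 = -9)
E(5, 0) + 0*R = (5 + (⅛)*5) + 0*(-9) = (5 + 5/8) + 0 = 45/8 + 0 = 45/8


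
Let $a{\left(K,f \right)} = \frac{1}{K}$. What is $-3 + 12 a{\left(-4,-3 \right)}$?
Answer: $-6$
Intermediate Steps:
$-3 + 12 a{\left(-4,-3 \right)} = -3 + \frac{12}{-4} = -3 + 12 \left(- \frac{1}{4}\right) = -3 - 3 = -6$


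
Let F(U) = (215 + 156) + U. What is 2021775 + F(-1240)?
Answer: 2020906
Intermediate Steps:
F(U) = 371 + U
2021775 + F(-1240) = 2021775 + (371 - 1240) = 2021775 - 869 = 2020906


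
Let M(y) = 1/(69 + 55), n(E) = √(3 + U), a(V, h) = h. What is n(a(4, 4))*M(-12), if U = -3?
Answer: 0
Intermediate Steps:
n(E) = 0 (n(E) = √(3 - 3) = √0 = 0)
M(y) = 1/124
n(a(4, 4))*M(-12) = 0*(1/124) = 0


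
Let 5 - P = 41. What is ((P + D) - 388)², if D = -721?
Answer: 1311025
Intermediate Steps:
P = -36 (P = 5 - 1*41 = 5 - 41 = -36)
((P + D) - 388)² = ((-36 - 721) - 388)² = (-757 - 388)² = (-1145)² = 1311025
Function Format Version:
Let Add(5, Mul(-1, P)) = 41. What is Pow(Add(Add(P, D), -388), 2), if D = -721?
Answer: 1311025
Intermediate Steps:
P = -36 (P = Add(5, Mul(-1, 41)) = Add(5, -41) = -36)
Pow(Add(Add(P, D), -388), 2) = Pow(Add(Add(-36, -721), -388), 2) = Pow(Add(-757, -388), 2) = Pow(-1145, 2) = 1311025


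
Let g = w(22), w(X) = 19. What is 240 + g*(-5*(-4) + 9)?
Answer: 791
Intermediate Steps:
g = 19
240 + g*(-5*(-4) + 9) = 240 + 19*(-5*(-4) + 9) = 240 + 19*(20 + 9) = 240 + 19*29 = 240 + 551 = 791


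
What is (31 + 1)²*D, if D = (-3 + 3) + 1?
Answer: 1024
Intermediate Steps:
D = 1 (D = 0 + 1 = 1)
(31 + 1)²*D = (31 + 1)²*1 = 32²*1 = 1024*1 = 1024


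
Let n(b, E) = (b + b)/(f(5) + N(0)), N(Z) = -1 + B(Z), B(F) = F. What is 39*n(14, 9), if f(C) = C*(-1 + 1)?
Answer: -1092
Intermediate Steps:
f(C) = 0 (f(C) = C*0 = 0)
N(Z) = -1 + Z
n(b, E) = -2*b (n(b, E) = (b + b)/(0 + (-1 + 0)) = (2*b)/(0 - 1) = (2*b)/(-1) = (2*b)*(-1) = -2*b)
39*n(14, 9) = 39*(-2*14) = 39*(-28) = -1092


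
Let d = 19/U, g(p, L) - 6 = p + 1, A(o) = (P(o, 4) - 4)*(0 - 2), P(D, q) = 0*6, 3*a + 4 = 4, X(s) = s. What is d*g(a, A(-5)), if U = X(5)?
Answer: 133/5 ≈ 26.600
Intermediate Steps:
a = 0 (a = -4/3 + (1/3)*4 = -4/3 + 4/3 = 0)
P(D, q) = 0
U = 5
A(o) = 8 (A(o) = (0 - 4)*(0 - 2) = -4*(-2) = 8)
g(p, L) = 7 + p (g(p, L) = 6 + (p + 1) = 6 + (1 + p) = 7 + p)
d = 19/5 ≈ 3.8000
d*g(a, A(-5)) = 19*(7 + 0)/5 = (19/5)*7 = 133/5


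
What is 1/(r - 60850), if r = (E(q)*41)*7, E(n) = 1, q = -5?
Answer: -1/60563 ≈ -1.6512e-5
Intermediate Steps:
r = 287 (r = (1*41)*7 = 41*7 = 287)
1/(r - 60850) = 1/(287 - 60850) = 1/(-60563) = -1/60563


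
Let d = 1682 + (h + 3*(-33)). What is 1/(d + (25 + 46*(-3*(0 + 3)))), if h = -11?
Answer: 1/1183 ≈ 0.00084531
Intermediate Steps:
d = 1572 (d = 1682 + (-11 + 3*(-33)) = 1682 + (-11 - 99) = 1682 - 110 = 1572)
1/(d + (25 + 46*(-3*(0 + 3)))) = 1/(1572 + (25 + 46*(-3*(0 + 3)))) = 1/(1572 + (25 + 46*(-3*3))) = 1/(1572 + (25 + 46*(-9))) = 1/(1572 + (25 - 414)) = 1/(1572 - 389) = 1/1183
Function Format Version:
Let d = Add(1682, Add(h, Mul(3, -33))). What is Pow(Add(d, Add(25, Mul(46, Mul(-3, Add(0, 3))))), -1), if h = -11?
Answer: Rational(1, 1183) ≈ 0.00084531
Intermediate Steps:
d = 1572 (d = Add(1682, Add(-11, Mul(3, -33))) = Add(1682, Add(-11, -99)) = Add(1682, -110) = 1572)
Pow(Add(d, Add(25, Mul(46, Mul(-3, Add(0, 3))))), -1) = Pow(Add(1572, Add(25, Mul(46, Mul(-3, Add(0, 3))))), -1) = Pow(Add(1572, Add(25, Mul(46, Mul(-3, 3)))), -1) = Pow(Add(1572, Add(25, Mul(46, -9))), -1) = Pow(Add(1572, Add(25, -414)), -1) = Pow(Add(1572, -389), -1) = Pow(1183, -1) = Rational(1, 1183)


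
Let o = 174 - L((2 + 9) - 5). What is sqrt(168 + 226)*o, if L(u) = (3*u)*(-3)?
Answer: 228*sqrt(394) ≈ 4525.7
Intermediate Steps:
L(u) = -9*u
o = 228 (o = 174 - (-9)*((2 + 9) - 5) = 174 - (-9)*(11 - 5) = 174 - (-9)*6 = 174 - 1*(-54) = 174 + 54 = 228)
sqrt(168 + 226)*o = sqrt(168 + 226)*228 = sqrt(394)*228 = 228*sqrt(394)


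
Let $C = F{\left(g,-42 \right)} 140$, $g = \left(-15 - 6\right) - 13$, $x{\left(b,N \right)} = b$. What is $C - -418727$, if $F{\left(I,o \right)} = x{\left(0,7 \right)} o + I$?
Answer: $413967$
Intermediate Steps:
$g = -34$ ($g = \left(-15 - 6\right) - 13 = -21 - 13 = -34$)
$F{\left(I,o \right)} = I$ ($F{\left(I,o \right)} = 0 o + I = 0 + I = I$)
$C = -4760$ ($C = \left(-34\right) 140 = -4760$)
$C - -418727 = -4760 - -418727 = -4760 + 418727 = 413967$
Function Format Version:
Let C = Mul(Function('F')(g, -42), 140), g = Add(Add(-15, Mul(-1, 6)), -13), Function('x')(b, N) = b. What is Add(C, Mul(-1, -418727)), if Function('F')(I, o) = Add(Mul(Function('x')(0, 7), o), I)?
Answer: 413967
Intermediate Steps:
g = -34 (g = Add(Add(-15, -6), -13) = Add(-21, -13) = -34)
Function('F')(I, o) = I (Function('F')(I, o) = Add(Mul(0, o), I) = Add(0, I) = I)
C = -4760 (C = Mul(-34, 140) = -4760)
Add(C, Mul(-1, -418727)) = Add(-4760, Mul(-1, -418727)) = Add(-4760, 418727) = 413967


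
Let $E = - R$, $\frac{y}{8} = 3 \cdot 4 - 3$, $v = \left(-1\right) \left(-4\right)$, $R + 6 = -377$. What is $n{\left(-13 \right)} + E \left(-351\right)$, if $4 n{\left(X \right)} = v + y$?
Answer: $-134414$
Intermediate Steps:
$R = -383$ ($R = -6 - 377 = -383$)
$v = 4$
$y = 72$ ($y = 8 \left(3 \cdot 4 - 3\right) = 8 \left(12 - 3\right) = 8 \cdot 9 = 72$)
$n{\left(X \right)} = 19$ ($n{\left(X \right)} = \frac{4 + 72}{4} = \frac{1}{4} \cdot 76 = 19$)
$E = 383$ ($E = \left(-1\right) \left(-383\right) = 383$)
$n{\left(-13 \right)} + E \left(-351\right) = 19 + 383 \left(-351\right) = 19 - 134433 = -134414$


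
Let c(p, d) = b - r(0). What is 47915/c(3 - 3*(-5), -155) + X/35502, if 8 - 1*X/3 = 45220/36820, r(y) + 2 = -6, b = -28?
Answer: -14912783131/6224684 ≈ -2395.8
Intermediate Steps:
r(y) = -8 (r(y) = -2 - 6 = -8)
c(p, d) = -20 (c(p, d) = -28 - 1*(-8) = -28 + 8 = -20)
X = 5343/263 (X = 24 - 135660/36820 = 24 - 3*323/263 = 24 - 969/263 = 5343/263 ≈ 20.316)
47915/c(3 - 3*(-5), -155) + X/35502 = 47915/(-20) + (5343/263)/35502 = 47915*(-1/20) + (5343/263)*(1/35502) = -9583/4 + 1781/3112342 = -14912783131/6224684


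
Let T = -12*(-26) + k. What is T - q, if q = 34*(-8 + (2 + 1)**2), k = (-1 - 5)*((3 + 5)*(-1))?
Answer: 326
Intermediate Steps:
k = 48 (k = -48*(-1) = -6*(-8) = 48)
q = 34 (q = 34*(-8 + 3**2) = 34*(-8 + 9) = 34*1 = 34)
T = 360 (T = -12*(-26) + 48 = 312 + 48 = 360)
T - q = 360 - 1*34 = 360 - 34 = 326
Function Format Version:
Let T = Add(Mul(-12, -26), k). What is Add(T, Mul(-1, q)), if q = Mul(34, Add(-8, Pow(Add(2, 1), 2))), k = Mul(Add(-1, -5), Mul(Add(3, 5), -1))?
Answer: 326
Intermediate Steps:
k = 48 (k = Mul(-6, Mul(8, -1)) = Mul(-6, -8) = 48)
q = 34 (q = Mul(34, Add(-8, Pow(3, 2))) = Mul(34, Add(-8, 9)) = Mul(34, 1) = 34)
T = 360 (T = Add(Mul(-12, -26), 48) = Add(312, 48) = 360)
Add(T, Mul(-1, q)) = Add(360, Mul(-1, 34)) = Add(360, -34) = 326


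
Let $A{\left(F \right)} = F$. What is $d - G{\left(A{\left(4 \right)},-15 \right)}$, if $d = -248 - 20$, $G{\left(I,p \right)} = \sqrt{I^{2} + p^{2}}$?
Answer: $-268 - \sqrt{241} \approx -283.52$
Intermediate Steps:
$d = -268$ ($d = -248 - 20 = -268$)
$d - G{\left(A{\left(4 \right)},-15 \right)} = -268 - \sqrt{4^{2} + \left(-15\right)^{2}} = -268 - \sqrt{16 + 225} = -268 - \sqrt{241}$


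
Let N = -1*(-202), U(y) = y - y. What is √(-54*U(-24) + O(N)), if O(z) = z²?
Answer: 202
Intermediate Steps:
U(y) = 0
N = 202
√(-54*U(-24) + O(N)) = √(-54*0 + 202²) = √(0 + 40804) = √40804 = 202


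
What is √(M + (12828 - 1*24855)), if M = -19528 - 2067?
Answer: I*√33622 ≈ 183.36*I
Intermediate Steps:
M = -21595
√(M + (12828 - 1*24855)) = √(-21595 + (12828 - 1*24855)) = √(-21595 + (12828 - 24855)) = √(-21595 - 12027) = √(-33622) = I*√33622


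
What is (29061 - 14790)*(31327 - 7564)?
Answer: 339121773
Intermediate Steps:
(29061 - 14790)*(31327 - 7564) = 14271*23763 = 339121773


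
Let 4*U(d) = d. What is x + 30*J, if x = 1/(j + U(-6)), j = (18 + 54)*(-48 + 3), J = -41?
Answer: -7974092/6483 ≈ -1230.0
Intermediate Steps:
U(d) = d/4
j = -3240 (j = 72*(-45) = -3240)
x = -2/6483 (x = 1/(-3240 + (1/4)*(-6)) = 1/(-3240 - 3/2) = 1/(-6483/2) = -2/6483 ≈ -0.00030850)
x + 30*J = -2/6483 + 30*(-41) = -2/6483 - 1230 = -7974092/6483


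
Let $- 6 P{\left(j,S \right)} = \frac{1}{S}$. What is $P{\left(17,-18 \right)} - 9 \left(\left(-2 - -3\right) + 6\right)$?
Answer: $- \frac{6803}{108} \approx -62.991$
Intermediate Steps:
$P{\left(j,S \right)} = - \frac{1}{6 S}$
$P{\left(17,-18 \right)} - 9 \left(\left(-2 - -3\right) + 6\right) = - \frac{1}{6 \left(-18\right)} - 9 \left(\left(-2 - -3\right) + 6\right) = \left(- \frac{1}{6}\right) \left(- \frac{1}{18}\right) - 9 \left(\left(-2 + 3\right) + 6\right) = \frac{1}{108} - 9 \left(1 + 6\right) = \frac{1}{108} - 63 = - \frac{6803}{108}$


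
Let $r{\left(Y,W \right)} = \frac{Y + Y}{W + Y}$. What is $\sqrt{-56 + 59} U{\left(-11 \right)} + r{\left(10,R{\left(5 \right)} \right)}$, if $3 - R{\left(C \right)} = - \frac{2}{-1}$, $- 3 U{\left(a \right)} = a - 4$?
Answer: $\frac{20}{11} + 5 \sqrt{3} \approx 10.478$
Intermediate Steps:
$U{\left(a \right)} = \frac{4}{3} - \frac{a}{3}$ ($U{\left(a \right)} = - \frac{a - 4}{3} = - \frac{-4 + a}{3} = \frac{4}{3} - \frac{a}{3}$)
$R{\left(C \right)} = 1$ ($R{\left(C \right)} = 3 - - \frac{2}{-1} = 3 - \left(-2\right) \left(-1\right) = 3 - 2 = 1$)
$r{\left(Y,W \right)} = \frac{2 Y}{W + Y}$
$\sqrt{-56 + 59} U{\left(-11 \right)} + r{\left(10,R{\left(5 \right)} \right)} = \sqrt{-56 + 59} \left(\frac{4}{3} - - \frac{11}{3}\right) + 2 \cdot 10 \frac{1}{1 + 10} = \sqrt{3} \left(\frac{4}{3} + \frac{11}{3}\right) + 2 \cdot 10 \cdot \frac{1}{11} = \sqrt{3} \cdot 5 + 2 \cdot 10 \cdot \frac{1}{11} = 5 \sqrt{3} + \frac{20}{11} = \frac{20}{11} + 5 \sqrt{3}$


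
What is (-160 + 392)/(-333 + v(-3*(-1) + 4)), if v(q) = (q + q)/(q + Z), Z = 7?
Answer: -58/83 ≈ -0.69880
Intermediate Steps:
v(q) = 2*q/(7 + q) (v(q) = (q + q)/(q + 7) = (2*q)/(7 + q) = 2*q/(7 + q))
(-160 + 392)/(-333 + v(-3*(-1) + 4)) = (-160 + 392)/(-333 + 2*(-3*(-1) + 4)/(7 + (-3*(-1) + 4))) = 232/(-333 + 2*(3 + 4)/(7 + (3 + 4))) = 232/(-333 + 2*7/(7 + 7)) = 232/(-333 + 2*7/14) = 232/(-333 + 2*7*(1/14)) = 232/(-333 + 1) = 232/(-332) = 232*(-1/332) = -58/83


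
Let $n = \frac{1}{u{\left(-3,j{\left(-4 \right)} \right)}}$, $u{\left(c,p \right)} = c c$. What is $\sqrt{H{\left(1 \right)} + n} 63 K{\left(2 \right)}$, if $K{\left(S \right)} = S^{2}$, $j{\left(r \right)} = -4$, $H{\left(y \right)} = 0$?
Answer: $84$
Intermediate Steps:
$u{\left(c,p \right)} = c^{2}$
$n = \frac{1}{9}$ ($n = \frac{1}{\left(-3\right)^{2}} = \frac{1}{9} \approx 0.11111$)
$\sqrt{H{\left(1 \right)} + n} 63 K{\left(2 \right)} = \sqrt{0 + \frac{1}{9}} \cdot 63 \cdot 2^{2} = \sqrt{\frac{1}{9}} \cdot 63 \cdot 4 = \frac{1}{3} \cdot 63 \cdot 4 = 21 \cdot 4 = 84$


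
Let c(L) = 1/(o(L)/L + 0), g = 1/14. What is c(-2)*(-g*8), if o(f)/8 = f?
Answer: -1/14 ≈ -0.071429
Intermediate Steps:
g = 1/14 ≈ 0.071429
o(f) = 8*f
c(L) = ⅛ (c(L) = 1/((8*L)/L + 0) = 1/(8 + 0) = 1/8 = ⅛)
c(-2)*(-g*8) = (-1*1/14*8)/8 = (-1/14*8)/8 = (⅛)*(-4/7) = -1/14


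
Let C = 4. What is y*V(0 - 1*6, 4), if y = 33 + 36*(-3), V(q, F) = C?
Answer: -300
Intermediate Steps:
V(q, F) = 4
y = -75 (y = 33 - 108 = -75)
y*V(0 - 1*6, 4) = -75*4 = -300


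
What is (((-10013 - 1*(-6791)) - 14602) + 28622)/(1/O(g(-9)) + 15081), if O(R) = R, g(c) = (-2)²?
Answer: 43192/60325 ≈ 0.71599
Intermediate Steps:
g(c) = 4
(((-10013 - 1*(-6791)) - 14602) + 28622)/(1/O(g(-9)) + 15081) = (((-10013 - 1*(-6791)) - 14602) + 28622)/(1/4 + 15081) = (((-10013 + 6791) - 14602) + 28622)/(¼ + 15081) = ((-3222 - 14602) + 28622)/(60325/4) = (-17824 + 28622)*(4/60325) = 10798*(4/60325) = 43192/60325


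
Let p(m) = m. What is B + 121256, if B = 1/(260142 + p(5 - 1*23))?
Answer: 31541595745/260124 ≈ 1.2126e+5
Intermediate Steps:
B = 1/260124 (B = 1/(260142 + (5 - 1*23)) = 1/(260142 + (5 - 23)) = 1/(260142 - 18) = 1/260124 ≈ 3.8443e-6)
B + 121256 = 1/260124 + 121256 = 31541595745/260124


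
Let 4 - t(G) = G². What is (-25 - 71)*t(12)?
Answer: 13440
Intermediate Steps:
t(G) = 4 - G²
(-25 - 71)*t(12) = (-25 - 71)*(4 - 1*12²) = -96*(4 - 1*144) = -96*(4 - 144) = -96*(-140) = 13440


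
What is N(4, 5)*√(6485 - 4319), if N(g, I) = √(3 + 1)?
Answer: 38*√6 ≈ 93.081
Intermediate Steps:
N(g, I) = 2 (N(g, I) = √4 = 2)
N(4, 5)*√(6485 - 4319) = 2*√(6485 - 4319) = 2*√2166 = 2*(19*√6) = 38*√6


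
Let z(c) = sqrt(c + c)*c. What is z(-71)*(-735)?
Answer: 52185*I*sqrt(142) ≈ 6.2186e+5*I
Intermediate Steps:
z(c) = sqrt(2)*c**(3/2) (z(c) = sqrt(2*c)*c = (sqrt(2)*sqrt(c))*c = sqrt(2)*c**(3/2))
z(-71)*(-735) = (sqrt(2)*(-71)**(3/2))*(-735) = (sqrt(2)*(-71*I*sqrt(71)))*(-735) = -71*I*sqrt(142)*(-735) = 52185*I*sqrt(142)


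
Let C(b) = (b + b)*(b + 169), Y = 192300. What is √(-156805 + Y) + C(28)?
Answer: 11032 + √35495 ≈ 11220.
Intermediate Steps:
C(b) = 2*b*(169 + b) (C(b) = (2*b)*(169 + b) = 2*b*(169 + b))
√(-156805 + Y) + C(28) = √(-156805 + 192300) + 2*28*(169 + 28) = √35495 + 2*28*197 = √35495 + 11032 = 11032 + √35495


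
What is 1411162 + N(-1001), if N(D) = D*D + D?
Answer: 2412162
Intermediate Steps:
N(D) = D + D² (N(D) = D² + D = D + D²)
1411162 + N(-1001) = 1411162 - 1001*(1 - 1001) = 1411162 - 1001*(-1000) = 1411162 + 1001000 = 2412162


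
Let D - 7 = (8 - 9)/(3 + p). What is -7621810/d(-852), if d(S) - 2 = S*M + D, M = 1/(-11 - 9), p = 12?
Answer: -114327150/773 ≈ -1.4790e+5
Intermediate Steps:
D = 104/15 (D = 7 + (8 - 9)/(3 + 12) = 7 - 1/15 = 104/15 ≈ 6.9333)
M = -1/20 (M = 1/(-20) = -1/20 ≈ -0.050000)
d(S) = 134/15 - S/20 (d(S) = 2 + (S*(-1/20) + 104/15) = 2 + (-S/20 + 104/15) = 2 + (104/15 - S/20) = 134/15 - S/20)
-7621810/d(-852) = -7621810/(134/15 - 1/20*(-852)) = -7621810/(134/15 + 213/5) = -7621810/773/15 = -7621810*15/773 = -114327150/773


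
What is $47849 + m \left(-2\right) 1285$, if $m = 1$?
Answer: $45279$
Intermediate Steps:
$47849 + m \left(-2\right) 1285 = 47849 + 1 \left(-2\right) 1285 = 47849 - 2570 = 45279$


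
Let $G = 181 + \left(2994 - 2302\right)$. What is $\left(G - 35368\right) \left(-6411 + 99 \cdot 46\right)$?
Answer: $64057215$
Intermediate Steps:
$G = 873$ ($G = 181 + 692 = 873$)
$\left(G - 35368\right) \left(-6411 + 99 \cdot 46\right) = \left(873 - 35368\right) \left(-6411 + 99 \cdot 46\right) = - 34495 \left(-6411 + 4554\right) = \left(-34495\right) \left(-1857\right) = 64057215$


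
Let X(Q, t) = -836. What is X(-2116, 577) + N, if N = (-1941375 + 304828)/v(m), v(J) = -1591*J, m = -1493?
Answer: -53714595/64199 ≈ -836.69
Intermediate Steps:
N = -44231/64199 (N = (-1941375 + 304828)/((-1591*(-1493))) = -1636547/2375363 = -1636547*1/2375363 = -44231/64199 ≈ -0.68897)
X(-2116, 577) + N = -836 - 44231/64199 = -53714595/64199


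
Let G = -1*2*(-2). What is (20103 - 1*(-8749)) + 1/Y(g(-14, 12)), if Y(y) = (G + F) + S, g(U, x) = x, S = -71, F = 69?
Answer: 57705/2 ≈ 28853.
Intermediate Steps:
G = 4 (G = -2*(-2) = 4)
Y(y) = 2 (Y(y) = (4 + 69) - 71 = 73 - 71 = 2)
(20103 - 1*(-8749)) + 1/Y(g(-14, 12)) = (20103 - 1*(-8749)) + 1/2 = (20103 + 8749) + ½ = 28852 + ½ = 57705/2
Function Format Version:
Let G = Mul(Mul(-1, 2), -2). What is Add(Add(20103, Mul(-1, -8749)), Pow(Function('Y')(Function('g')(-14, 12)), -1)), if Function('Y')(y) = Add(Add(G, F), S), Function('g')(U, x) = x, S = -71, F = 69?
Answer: Rational(57705, 2) ≈ 28853.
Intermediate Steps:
G = 4 (G = Mul(-2, -2) = 4)
Function('Y')(y) = 2 (Function('Y')(y) = Add(Add(4, 69), -71) = Add(73, -71) = 2)
Add(Add(20103, Mul(-1, -8749)), Pow(Function('Y')(Function('g')(-14, 12)), -1)) = Add(Add(20103, Mul(-1, -8749)), Pow(2, -1)) = Add(Add(20103, 8749), Rational(1, 2)) = Add(28852, Rational(1, 2)) = Rational(57705, 2)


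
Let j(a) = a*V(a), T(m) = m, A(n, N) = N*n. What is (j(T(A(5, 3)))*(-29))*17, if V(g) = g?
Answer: -110925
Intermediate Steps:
j(a) = a² (j(a) = a*a = a²)
(j(T(A(5, 3)))*(-29))*17 = ((3*5)²*(-29))*17 = (15²*(-29))*17 = (225*(-29))*17 = -6525*17 = -110925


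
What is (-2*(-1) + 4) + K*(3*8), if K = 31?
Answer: 750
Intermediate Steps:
(-2*(-1) + 4) + K*(3*8) = (-2*(-1) + 4) + 31*(3*8) = (2 + 4) + 31*24 = 6 + 744 = 750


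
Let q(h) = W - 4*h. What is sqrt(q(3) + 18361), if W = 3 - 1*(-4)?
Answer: 2*sqrt(4589) ≈ 135.48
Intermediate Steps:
W = 7 (W = 3 + 4 = 7)
q(h) = 7 - 4*h
sqrt(q(3) + 18361) = sqrt((7 - 4*3) + 18361) = sqrt((7 - 12) + 18361) = sqrt(-5 + 18361) = sqrt(18356) = 2*sqrt(4589)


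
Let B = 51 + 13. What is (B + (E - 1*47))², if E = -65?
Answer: 2304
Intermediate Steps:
B = 64
(B + (E - 1*47))² = (64 + (-65 - 1*47))² = (64 + (-65 - 47))² = (64 - 112)² = (-48)² = 2304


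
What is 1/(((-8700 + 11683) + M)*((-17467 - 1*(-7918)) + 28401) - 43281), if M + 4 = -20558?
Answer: -1/331442589 ≈ -3.0171e-9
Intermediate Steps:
M = -20562 (M = -4 - 20558 = -20562)
1/(((-8700 + 11683) + M)*((-17467 - 1*(-7918)) + 28401) - 43281) = 1/(((-8700 + 11683) - 20562)*((-17467 - 1*(-7918)) + 28401) - 43281) = 1/((2983 - 20562)*((-17467 + 7918) + 28401) - 43281) = 1/(-17579*(-9549 + 28401) - 43281) = 1/(-17579*18852 - 43281) = 1/(-331399308 - 43281) = 1/(-331442589) = -1/331442589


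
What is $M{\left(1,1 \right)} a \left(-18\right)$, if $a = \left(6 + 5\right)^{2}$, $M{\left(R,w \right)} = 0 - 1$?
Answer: $2178$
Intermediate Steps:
$M{\left(R,w \right)} = -1$ ($M{\left(R,w \right)} = 0 - 1 = -1$)
$a = 121$ ($a = 11^{2} = 121$)
$M{\left(1,1 \right)} a \left(-18\right) = \left(-1\right) 121 \left(-18\right) = \left(-121\right) \left(-18\right) = 2178$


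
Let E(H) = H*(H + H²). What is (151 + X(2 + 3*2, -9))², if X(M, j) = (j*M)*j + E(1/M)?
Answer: 167360355409/262144 ≈ 6.3843e+5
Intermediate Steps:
X(M, j) = M*j² + (1 + 1/M)/M² (X(M, j) = (j*M)*j + (1/M)²*(1 + 1/M) = (M*j)*j + (1 + 1/M)/M² = M*j² + (1 + 1/M)/M²)
(151 + X(2 + 3*2, -9))² = (151 + (1 + (2 + 3*2) + (2 + 3*2)⁴*(-9)²)/(2 + 3*2)³)² = (151 + (1 + (2 + 6) + (2 + 6)⁴*81)/(2 + 6)³)² = (151 + (1 + 8 + 8⁴*81)/8³)² = (151 + (1 + 8 + 4096*81)/512)² = (151 + (1 + 8 + 331776)/512)² = (151 + (1/512)*331785)² = (151 + 331785/512)² = (409097/512)² = 167360355409/262144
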